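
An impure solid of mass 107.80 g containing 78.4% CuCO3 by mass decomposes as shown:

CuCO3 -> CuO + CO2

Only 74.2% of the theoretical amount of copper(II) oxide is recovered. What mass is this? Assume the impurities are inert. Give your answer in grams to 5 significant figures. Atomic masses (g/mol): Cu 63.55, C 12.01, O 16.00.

Pure CuCO3 available = 107.80 g × 0.784 = 84.5152 g.
M(CuCO3) = 63.55 + 12.01 + 3(16.00) = 123.56 g/mol.
M(CuO) = 63.55 + 16.00 = 79.55 g/mol.
n(CuCO3) = 84.5152 g / 123.56 g/mol = 0.684001 mol.
From the equation the CuCO3:CuO mole ratio is 1:1, so n(CuO) = 0.684001 × 1/1 = 0.684001 mol.
Mass of CuO = 0.684001 mol × 79.55 g/mol = 54.4123 g.
Actual mass collected = 54.4123 g × 0.742 = 40.3739 g.

40.374 g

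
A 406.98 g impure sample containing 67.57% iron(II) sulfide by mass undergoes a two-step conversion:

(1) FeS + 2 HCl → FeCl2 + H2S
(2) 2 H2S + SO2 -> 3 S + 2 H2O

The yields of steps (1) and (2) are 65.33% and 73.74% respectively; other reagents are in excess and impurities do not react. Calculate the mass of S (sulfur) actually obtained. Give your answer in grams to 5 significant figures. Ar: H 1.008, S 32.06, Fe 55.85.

Pure FeS = 406.98 × 0.6757 = 274.996 g.
M(FeS) = 55.85 + 32.06 = 87.91 g/mol.
M(S) = 32.06 g/mol.
n(FeS) = 274.996 / 87.91 = 3.12816 mol.
Step 1 (FeS:H2S = 1:1): theoretical n(H2S) = 3.12816 mol; at 65.33% yield, n(H2S) = 2.04363 mol.
Step 2 (H2S:S = 2:3): theoretical n(S) = 3.06544 mol, so theoretical mass = 3.06544 × 32.06 = 98.2780 g.
At 73.74% yield, actual mass of S = 98.2780 × 0.7374 = 72.4702 g.

72.470 g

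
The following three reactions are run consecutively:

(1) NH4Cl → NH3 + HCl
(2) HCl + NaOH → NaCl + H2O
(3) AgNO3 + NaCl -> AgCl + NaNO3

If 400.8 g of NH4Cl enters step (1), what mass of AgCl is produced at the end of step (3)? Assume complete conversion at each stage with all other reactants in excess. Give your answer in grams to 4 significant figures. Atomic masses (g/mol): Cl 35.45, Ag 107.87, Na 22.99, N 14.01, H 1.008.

M(NH4Cl) = 14.01 + 4(1.008) + 35.45 = 53.492 g/mol.
M(AgCl) = 107.87 + 35.45 = 143.32 g/mol.
n(NH4Cl) = 400.8 / 53.492 = 7.4927 mol.
Reaction (1): NH4Cl→HCl ratio 1:1 ⇒ n(HCl) = 7.4927 mol.
Reaction (2): HCl→NaCl ratio 1:1 ⇒ n(NaCl) = 7.4927 mol.
Reaction (3): NaCl→AgCl ratio 1:1 ⇒ n(AgCl) = 7.4927 mol.
Mass of AgCl = 7.4927 × 143.32 = 1073.9 g.

1074 g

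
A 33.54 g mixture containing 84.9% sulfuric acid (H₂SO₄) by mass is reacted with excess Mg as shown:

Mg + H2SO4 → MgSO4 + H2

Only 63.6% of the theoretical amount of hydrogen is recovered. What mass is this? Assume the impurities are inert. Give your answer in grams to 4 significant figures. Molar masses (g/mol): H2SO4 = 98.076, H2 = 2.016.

0.3723 g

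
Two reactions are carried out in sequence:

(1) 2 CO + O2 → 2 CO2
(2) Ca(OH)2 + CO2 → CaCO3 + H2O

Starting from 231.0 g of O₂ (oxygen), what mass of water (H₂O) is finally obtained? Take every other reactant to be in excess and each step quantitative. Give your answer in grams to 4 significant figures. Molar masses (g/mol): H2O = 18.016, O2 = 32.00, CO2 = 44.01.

n(O2) = 231.00 / 32.00 = 7.2188 mol.
Step 1 gives a 1:2 ratio of O2 to CO2, so n(CO2) = 14.438 mol.
In step 2 the CO2:H2O ratio is 1:1, so n(H2O) = 14.438 mol.
Mass of H2O = 14.438 × 18.016 = 260.11 g.

260.1 g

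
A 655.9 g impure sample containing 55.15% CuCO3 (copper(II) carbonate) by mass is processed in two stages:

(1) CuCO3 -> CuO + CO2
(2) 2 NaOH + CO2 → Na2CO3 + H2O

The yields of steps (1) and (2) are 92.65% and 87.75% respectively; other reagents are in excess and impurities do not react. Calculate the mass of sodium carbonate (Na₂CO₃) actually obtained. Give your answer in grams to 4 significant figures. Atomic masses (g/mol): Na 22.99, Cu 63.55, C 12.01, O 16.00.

252.3 g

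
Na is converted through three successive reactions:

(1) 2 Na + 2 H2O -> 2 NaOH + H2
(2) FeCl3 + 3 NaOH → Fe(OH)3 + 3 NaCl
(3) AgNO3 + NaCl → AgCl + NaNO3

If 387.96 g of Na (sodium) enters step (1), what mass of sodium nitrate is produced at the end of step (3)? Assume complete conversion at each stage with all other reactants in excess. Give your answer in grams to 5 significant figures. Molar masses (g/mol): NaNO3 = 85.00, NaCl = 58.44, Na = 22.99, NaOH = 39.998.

1434.4 g

n(Na) = 387.96 / 22.99 = 16.8752 mol.
Reaction (1): Na→NaOH ratio 2:2 ⇒ n(NaOH) = 16.8752 mol.
Reaction (2): NaOH→NaCl ratio 3:3 ⇒ n(NaCl) = 16.8752 mol.
Reaction (3): NaCl→NaNO3 ratio 1:1 ⇒ n(NaNO3) = 16.8752 mol.
Mass of NaNO3 = 16.8752 × 85.00 = 1434.39 g.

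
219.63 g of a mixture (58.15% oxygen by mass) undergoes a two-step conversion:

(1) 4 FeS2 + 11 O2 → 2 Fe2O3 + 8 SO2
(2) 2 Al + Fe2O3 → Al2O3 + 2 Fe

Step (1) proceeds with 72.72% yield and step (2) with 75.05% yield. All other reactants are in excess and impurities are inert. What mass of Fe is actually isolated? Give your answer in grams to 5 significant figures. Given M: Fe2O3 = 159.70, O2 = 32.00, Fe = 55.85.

Pure O2 = 219.63 × 0.5815 = 127.715 g.
n(O2) = 127.715 / 32.00 = 3.99109 mol.
Step 1 (O2:Fe2O3 = 11:2): theoretical n(Fe2O3) = 0.725653 mol; at 72.72% yield, n(Fe2O3) = 0.527695 mol.
Step 2 (Fe2O3:Fe = 1:2): theoretical n(Fe) = 1.05539 mol, so theoretical mass = 1.05539 × 55.85 = 58.9435 g.
At 75.05% yield, actual mass of Fe = 58.9435 × 0.7505 = 44.2371 g.

44.237 g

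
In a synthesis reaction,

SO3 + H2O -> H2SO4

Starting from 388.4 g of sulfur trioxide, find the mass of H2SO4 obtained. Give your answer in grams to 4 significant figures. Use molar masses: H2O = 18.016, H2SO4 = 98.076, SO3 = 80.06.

475.8 g

n(SO3) = 388.40 g / 80.06 g/mol = 4.8514 mol.
From the equation the SO3:H2SO4 mole ratio is 1:1, so n(H2SO4) = 4.8514 × 1/1 = 4.8514 mol.
Mass of H2SO4 = 4.8514 mol × 98.076 g/mol = 475.80 g.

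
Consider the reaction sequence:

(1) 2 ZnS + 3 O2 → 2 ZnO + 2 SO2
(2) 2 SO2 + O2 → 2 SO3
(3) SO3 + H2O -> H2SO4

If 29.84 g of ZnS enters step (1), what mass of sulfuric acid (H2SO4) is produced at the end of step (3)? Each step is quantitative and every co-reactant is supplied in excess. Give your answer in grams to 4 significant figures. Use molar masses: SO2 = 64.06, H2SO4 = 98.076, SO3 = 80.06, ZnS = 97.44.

30.03 g

n(ZnS) = 29.84 / 97.44 = 0.30624 mol.
Reaction (1): ZnS→SO2 ratio 2:2 ⇒ n(SO2) = 0.30624 mol.
Reaction (2): SO2→SO3 ratio 2:2 ⇒ n(SO3) = 0.30624 mol.
Reaction (3): SO3→H2SO4 ratio 1:1 ⇒ n(H2SO4) = 0.30624 mol.
Mass of H2SO4 = 0.30624 × 98.076 = 30.035 g.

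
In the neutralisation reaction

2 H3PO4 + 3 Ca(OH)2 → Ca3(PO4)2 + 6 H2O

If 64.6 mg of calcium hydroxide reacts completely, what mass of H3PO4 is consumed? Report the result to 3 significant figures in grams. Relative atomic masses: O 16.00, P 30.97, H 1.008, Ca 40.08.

M(Ca(OH)2) = 40.08 + 2(16.00) + 2(1.008) = 74.096 g/mol.
M(H3PO4) = 3(1.008) + 30.97 + 4(16.00) = 97.994 g/mol.
Convert: 64.6 mg = 0.06460 g.
n(Ca(OH)2) = 0.06460 g / 74.096 g/mol = 0.0008718 mol.
From the equation the Ca(OH)2:H3PO4 mole ratio is 3:2, so n(H3PO4) = 0.0008718 × 2/3 = 0.0005812 mol.
Mass of H3PO4 = 0.0005812 mol × 97.994 g/mol = 0.05696 g.

0.0570 g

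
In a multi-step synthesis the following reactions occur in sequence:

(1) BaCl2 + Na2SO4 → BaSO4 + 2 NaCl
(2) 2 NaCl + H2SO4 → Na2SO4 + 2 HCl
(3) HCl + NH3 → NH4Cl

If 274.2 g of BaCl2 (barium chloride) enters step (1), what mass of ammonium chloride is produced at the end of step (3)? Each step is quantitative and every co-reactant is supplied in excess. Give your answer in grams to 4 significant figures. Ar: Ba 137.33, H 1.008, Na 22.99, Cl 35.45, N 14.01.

140.9 g

M(BaCl2) = 137.33 + 2(35.45) = 208.23 g/mol.
M(NH4Cl) = 14.01 + 4(1.008) + 35.45 = 53.492 g/mol.
n(BaCl2) = 274.2 / 208.23 = 1.3168 mol.
Reaction (1): BaCl2→NaCl ratio 1:2 ⇒ n(NaCl) = 2.6336 mol.
Reaction (2): NaCl→HCl ratio 2:2 ⇒ n(HCl) = 2.6336 mol.
Reaction (3): HCl→NH4Cl ratio 1:1 ⇒ n(NH4Cl) = 2.6336 mol.
Mass of NH4Cl = 2.6336 × 53.492 = 140.88 g.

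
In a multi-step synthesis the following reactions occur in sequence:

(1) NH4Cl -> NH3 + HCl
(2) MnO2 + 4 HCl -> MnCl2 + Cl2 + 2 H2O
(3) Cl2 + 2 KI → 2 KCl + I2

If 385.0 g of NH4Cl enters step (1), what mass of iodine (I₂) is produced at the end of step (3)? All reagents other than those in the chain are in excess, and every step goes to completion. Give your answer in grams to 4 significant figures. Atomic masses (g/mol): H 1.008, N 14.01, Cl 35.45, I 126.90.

456.7 g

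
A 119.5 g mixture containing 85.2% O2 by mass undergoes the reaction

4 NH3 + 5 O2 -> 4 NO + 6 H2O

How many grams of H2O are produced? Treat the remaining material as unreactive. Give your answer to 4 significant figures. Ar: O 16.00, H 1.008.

Mass of pure O2 = 119.5 g × 0.852 = 101.81 g.
M(O2) = 2(16.00) = 32.00 g/mol.
M(H2O) = 2(1.008) + 16.00 = 18.016 g/mol.
n(O2) = 101.81 g / 32.00 g/mol = 3.1817 mol.
From the equation the O2:H2O mole ratio is 5:6, so n(H2O) = 3.1817 × 6/5 = 3.8180 mol.
Mass of H2O = 3.8180 mol × 18.016 g/mol = 68.786 g.

68.79 g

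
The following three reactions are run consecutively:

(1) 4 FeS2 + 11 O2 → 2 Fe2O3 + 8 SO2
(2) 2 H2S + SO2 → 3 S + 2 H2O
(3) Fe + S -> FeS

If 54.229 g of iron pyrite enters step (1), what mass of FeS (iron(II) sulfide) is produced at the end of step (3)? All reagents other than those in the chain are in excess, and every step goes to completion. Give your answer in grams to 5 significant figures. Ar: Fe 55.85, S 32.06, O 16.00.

238.42 g

M(FeS2) = 55.85 + 2(32.06) = 119.97 g/mol.
M(FeS) = 55.85 + 32.06 = 87.91 g/mol.
n(FeS2) = 54.229 / 119.97 = 0.452021 mol.
Reaction (1): FeS2→SO2 ratio 4:8 ⇒ n(SO2) = 0.904043 mol.
Reaction (2): SO2→S ratio 1:3 ⇒ n(S) = 2.71213 mol.
Reaction (3): S→FeS ratio 1:1 ⇒ n(FeS) = 2.71213 mol.
Mass of FeS = 2.71213 × 87.91 = 238.423 g.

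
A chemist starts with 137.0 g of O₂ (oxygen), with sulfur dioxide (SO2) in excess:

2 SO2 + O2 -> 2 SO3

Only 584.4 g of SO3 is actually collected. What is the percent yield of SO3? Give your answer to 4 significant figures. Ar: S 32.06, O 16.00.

M(O2) = 2(16.00) = 32.00 g/mol.
M(SO3) = 32.06 + 3(16.00) = 80.06 g/mol.
n(O2) = 137.00 g / 32.00 g/mol = 4.2812 mol.
From the equation the O2:SO3 mole ratio is 1:2, so n(SO3) = 4.2812 × 2/1 = 8.5625 mol.
Mass of SO3 = 8.5625 mol × 80.06 g/mol = 685.51 g.
This is the theoretical yield. Percent yield = 584.4 g / 685.51 g × 100% = 85.250%.

85.25 %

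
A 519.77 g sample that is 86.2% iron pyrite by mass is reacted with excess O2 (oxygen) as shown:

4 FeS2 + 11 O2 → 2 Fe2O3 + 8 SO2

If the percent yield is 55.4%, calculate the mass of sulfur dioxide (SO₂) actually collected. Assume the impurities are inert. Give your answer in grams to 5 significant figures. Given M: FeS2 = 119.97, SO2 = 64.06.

Pure FeS2 available = 519.77 g × 0.862 = 448.042 g.
n(FeS2) = 448.042 g / 119.97 g/mol = 3.73461 mol.
From the equation the FeS2:SO2 mole ratio is 4:8, so n(SO2) = 3.73461 × 8/4 = 7.46923 mol.
Mass of SO2 = 7.46923 mol × 64.06 g/mol = 478.479 g.
Actual mass collected = 478.479 g × 0.554 = 265.077 g.

265.08 g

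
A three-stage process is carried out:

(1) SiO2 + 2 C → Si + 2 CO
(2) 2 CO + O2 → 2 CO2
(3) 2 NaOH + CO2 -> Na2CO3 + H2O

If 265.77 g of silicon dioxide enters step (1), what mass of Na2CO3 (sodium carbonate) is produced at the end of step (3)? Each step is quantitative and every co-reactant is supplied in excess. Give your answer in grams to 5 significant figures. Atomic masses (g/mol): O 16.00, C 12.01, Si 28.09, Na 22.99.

M(SiO2) = 28.09 + 2(16.00) = 60.09 g/mol.
M(Na2CO3) = 2(22.99) + 12.01 + 3(16.00) = 105.99 g/mol.
n(SiO2) = 265.77 / 60.09 = 4.42287 mol.
Reaction (1): SiO2→CO ratio 1:2 ⇒ n(CO) = 8.84573 mol.
Reaction (2): CO→CO2 ratio 2:2 ⇒ n(CO2) = 8.84573 mol.
Reaction (3): CO2→Na2CO3 ratio 1:1 ⇒ n(Na2CO3) = 8.84573 mol.
Mass of Na2CO3 = 8.84573 × 105.99 = 937.559 g.

937.56 g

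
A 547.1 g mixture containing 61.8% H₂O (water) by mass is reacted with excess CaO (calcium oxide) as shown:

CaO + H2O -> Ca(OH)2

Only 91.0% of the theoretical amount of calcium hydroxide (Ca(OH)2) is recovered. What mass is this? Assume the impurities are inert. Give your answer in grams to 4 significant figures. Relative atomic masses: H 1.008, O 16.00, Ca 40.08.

1265 g

Pure H2O available = 547.1 g × 0.618 = 338.11 g.
M(H2O) = 2(1.008) + 16.00 = 18.016 g/mol.
M(Ca(OH)2) = 40.08 + 2(16.00) + 2(1.008) = 74.096 g/mol.
n(H2O) = 338.11 g / 18.016 g/mol = 18.767 mol.
From the equation the H2O:Ca(OH)2 mole ratio is 1:1, so n(Ca(OH)2) = 18.767 × 1/1 = 18.767 mol.
Mass of Ca(OH)2 = 18.767 mol × 74.096 g/mol = 1390.6 g.
Actual mass collected = 1390.6 g × 0.910 = 1265.4 g.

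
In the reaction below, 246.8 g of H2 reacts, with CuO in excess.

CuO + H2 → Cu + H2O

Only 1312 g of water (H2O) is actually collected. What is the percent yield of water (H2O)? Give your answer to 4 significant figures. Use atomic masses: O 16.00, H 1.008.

59.49 %

M(H2) = 2(1.008) = 2.016 g/mol.
M(H2O) = 2(1.008) + 16.00 = 18.016 g/mol.
n(H2) = 246.80 g / 2.016 g/mol = 122.42 mol.
From the equation the H2:H2O mole ratio is 1:1, so n(H2O) = 122.42 × 1/1 = 122.42 mol.
Mass of H2O = 122.42 mol × 18.016 g/mol = 2205.5 g.
This is the theoretical yield. Percent yield = 1312 g / 2205.5 g × 100% = 59.487%.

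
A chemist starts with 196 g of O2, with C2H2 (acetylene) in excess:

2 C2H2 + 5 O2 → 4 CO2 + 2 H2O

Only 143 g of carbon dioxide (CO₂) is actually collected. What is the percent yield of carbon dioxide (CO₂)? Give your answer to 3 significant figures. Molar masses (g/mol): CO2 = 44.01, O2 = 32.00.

n(O2) = 196.0 g / 32.00 g/mol = 6.125 mol.
From the equation the O2:CO2 mole ratio is 5:4, so n(CO2) = 6.125 × 4/5 = 4.900 mol.
Mass of CO2 = 4.900 mol × 44.01 g/mol = 215.6 g.
This is the theoretical yield. Percent yield = 143 g / 215.6 g × 100% = 66.31%.

66.3 %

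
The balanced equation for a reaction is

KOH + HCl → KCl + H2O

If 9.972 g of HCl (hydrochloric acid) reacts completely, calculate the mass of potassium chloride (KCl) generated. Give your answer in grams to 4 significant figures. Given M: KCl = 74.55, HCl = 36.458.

n(HCl) = 9.9720 g / 36.458 g/mol = 0.27352 mol.
From the equation the HCl:KCl mole ratio is 1:1, so n(KCl) = 0.27352 × 1/1 = 0.27352 mol.
Mass of KCl = 0.27352 mol × 74.55 g/mol = 20.391 g.

20.39 g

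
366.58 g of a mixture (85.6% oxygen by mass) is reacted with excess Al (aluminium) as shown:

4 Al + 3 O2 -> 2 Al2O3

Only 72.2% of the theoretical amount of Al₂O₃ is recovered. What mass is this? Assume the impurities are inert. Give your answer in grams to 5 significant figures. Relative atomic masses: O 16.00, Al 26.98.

481.25 g

Pure O2 available = 366.58 g × 0.856 = 313.792 g.
M(O2) = 2(16.00) = 32.00 g/mol.
M(Al2O3) = 2(26.98) + 3(16.00) = 101.96 g/mol.
n(O2) = 313.792 g / 32.00 g/mol = 9.80601 mol.
From the equation the O2:Al2O3 mole ratio is 3:2, so n(Al2O3) = 9.80601 × 2/3 = 6.53734 mol.
Mass of Al2O3 = 6.53734 mol × 101.96 g/mol = 666.548 g.
Actual mass collected = 666.548 g × 0.722 = 481.247 g.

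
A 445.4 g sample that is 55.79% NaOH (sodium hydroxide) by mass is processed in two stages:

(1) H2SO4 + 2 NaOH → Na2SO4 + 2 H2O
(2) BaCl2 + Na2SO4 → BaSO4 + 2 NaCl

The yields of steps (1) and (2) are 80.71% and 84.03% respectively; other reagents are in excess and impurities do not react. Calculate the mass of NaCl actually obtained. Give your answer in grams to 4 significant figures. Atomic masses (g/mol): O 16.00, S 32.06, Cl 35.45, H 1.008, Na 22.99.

Pure NaOH = 445.4 × 0.5579 = 248.49 g.
M(NaOH) = 22.99 + 16.00 + 1.008 = 39.998 g/mol.
M(NaCl) = 22.99 + 35.45 = 58.44 g/mol.
n(NaOH) = 248.49 / 39.998 = 6.2125 mol.
Step 1 (NaOH:Na2SO4 = 2:1): theoretical n(Na2SO4) = 3.1063 mol; at 80.71% yield, n(Na2SO4) = 2.5071 mol.
Step 2 (Na2SO4:NaCl = 1:2): theoretical n(NaCl) = 5.0141 mol, so theoretical mass = 5.0141 × 58.44 = 293.03 g.
At 84.03% yield, actual mass of NaCl = 293.03 × 0.8403 = 246.23 g.

246.2 g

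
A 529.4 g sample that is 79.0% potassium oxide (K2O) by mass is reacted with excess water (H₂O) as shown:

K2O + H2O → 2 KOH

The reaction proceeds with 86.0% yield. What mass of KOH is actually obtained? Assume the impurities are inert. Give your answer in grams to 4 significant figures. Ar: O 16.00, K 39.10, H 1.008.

428.5 g

Pure K2O available = 529.4 g × 0.790 = 418.23 g.
M(K2O) = 2(39.10) + 16.00 = 94.20 g/mol.
M(KOH) = 39.10 + 16.00 + 1.008 = 56.108 g/mol.
n(K2O) = 418.23 g / 94.20 g/mol = 4.4398 mol.
From the equation the K2O:KOH mole ratio is 1:2, so n(KOH) = 4.4398 × 2/1 = 8.8795 mol.
Mass of KOH = 8.8795 mol × 56.108 g/mol = 498.21 g.
Actual mass collected = 498.21 g × 0.860 = 428.46 g.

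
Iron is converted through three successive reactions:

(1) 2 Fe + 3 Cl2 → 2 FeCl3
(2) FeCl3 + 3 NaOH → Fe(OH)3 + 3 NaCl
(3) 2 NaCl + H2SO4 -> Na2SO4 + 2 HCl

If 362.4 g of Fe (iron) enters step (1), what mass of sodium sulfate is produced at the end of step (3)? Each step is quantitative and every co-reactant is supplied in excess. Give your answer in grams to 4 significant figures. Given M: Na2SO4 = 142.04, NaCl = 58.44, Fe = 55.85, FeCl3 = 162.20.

n(Fe) = 362.4 / 55.85 = 6.4888 mol.
Reaction (1): Fe→FeCl3 ratio 2:2 ⇒ n(FeCl3) = 6.4888 mol.
Reaction (2): FeCl3→NaCl ratio 1:3 ⇒ n(NaCl) = 19.466 mol.
Reaction (3): NaCl→Na2SO4 ratio 2:1 ⇒ n(Na2SO4) = 9.7332 mol.
Mass of Na2SO4 = 9.7332 × 142.04 = 1382.5 g.

1383 g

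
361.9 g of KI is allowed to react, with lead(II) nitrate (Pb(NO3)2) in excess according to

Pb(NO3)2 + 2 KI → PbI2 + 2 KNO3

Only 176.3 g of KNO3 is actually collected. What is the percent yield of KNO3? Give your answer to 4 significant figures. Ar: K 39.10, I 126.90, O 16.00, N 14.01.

M(KI) = 39.10 + 126.90 = 166.00 g/mol.
M(KNO3) = 39.10 + 14.01 + 3(16.00) = 101.11 g/mol.
n(KI) = 361.90 g / 166.00 g/mol = 2.1801 mol.
From the equation the KI:KNO3 mole ratio is 2:2, so n(KNO3) = 2.1801 × 2/2 = 2.1801 mol.
Mass of KNO3 = 2.1801 mol × 101.11 g/mol = 220.43 g.
This is the theoretical yield. Percent yield = 176.3 g / 220.43 g × 100% = 79.979%.

79.98 %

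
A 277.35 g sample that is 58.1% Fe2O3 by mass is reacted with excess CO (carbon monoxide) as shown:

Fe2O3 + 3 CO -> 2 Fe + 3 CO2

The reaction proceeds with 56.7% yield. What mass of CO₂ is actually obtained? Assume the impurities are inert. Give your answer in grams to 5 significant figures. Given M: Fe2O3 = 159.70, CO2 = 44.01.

75.536 g

Pure Fe2O3 available = 277.35 g × 0.581 = 161.140 g.
n(Fe2O3) = 161.140 g / 159.70 g/mol = 1.00902 mol.
From the equation the Fe2O3:CO2 mole ratio is 1:3, so n(CO2) = 1.00902 × 3/1 = 3.02706 mol.
Mass of CO2 = 3.02706 mol × 44.01 g/mol = 133.221 g.
Actual mass collected = 133.221 g × 0.567 = 75.5362 g.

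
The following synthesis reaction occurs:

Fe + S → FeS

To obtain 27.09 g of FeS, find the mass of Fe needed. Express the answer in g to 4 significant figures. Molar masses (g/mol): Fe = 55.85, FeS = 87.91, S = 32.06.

17.21 g

n(FeS) = 27.090 g / 87.91 g/mol = 0.30816 mol.
From the equation the FeS:Fe mole ratio is 1:1, so n(Fe) = 0.30816 × 1/1 = 0.30816 mol.
Mass of Fe = 0.30816 mol × 55.85 g/mol = 17.211 g.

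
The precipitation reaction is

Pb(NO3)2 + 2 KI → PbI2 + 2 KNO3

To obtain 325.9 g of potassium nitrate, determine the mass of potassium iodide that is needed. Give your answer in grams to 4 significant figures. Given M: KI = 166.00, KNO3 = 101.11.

535.1 g

n(KNO3) = 325.90 g / 101.11 g/mol = 3.2232 mol.
From the equation the KNO3:KI mole ratio is 2:2, so n(KI) = 3.2232 × 2/2 = 3.2232 mol.
Mass of KI = 3.2232 mol × 166.00 g/mol = 535.05 g.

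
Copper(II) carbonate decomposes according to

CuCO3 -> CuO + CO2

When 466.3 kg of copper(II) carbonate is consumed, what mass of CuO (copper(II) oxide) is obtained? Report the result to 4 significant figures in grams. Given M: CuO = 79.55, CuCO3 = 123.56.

300200 g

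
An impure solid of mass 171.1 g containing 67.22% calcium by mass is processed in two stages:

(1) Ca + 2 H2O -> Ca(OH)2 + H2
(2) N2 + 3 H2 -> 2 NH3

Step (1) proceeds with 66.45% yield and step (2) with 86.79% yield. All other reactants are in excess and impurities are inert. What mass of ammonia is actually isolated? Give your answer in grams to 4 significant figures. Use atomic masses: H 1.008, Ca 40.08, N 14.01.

18.79 g

Pure Ca = 171.1 × 0.6722 = 115.01 g.
M(Ca) = 40.08 g/mol.
M(NH3) = 14.01 + 3(1.008) = 17.034 g/mol.
n(Ca) = 115.01 / 40.08 = 2.8696 mol.
Step 1 (Ca:H2 = 1:1): theoretical n(H2) = 2.8696 mol; at 66.45% yield, n(H2) = 1.9068 mol.
Step 2 (H2:NH3 = 3:2): theoretical n(NH3) = 1.2712 mol, so theoretical mass = 1.2712 × 17.034 = 21.654 g.
At 86.79% yield, actual mass of NH3 = 21.654 × 0.8679 = 18.794 g.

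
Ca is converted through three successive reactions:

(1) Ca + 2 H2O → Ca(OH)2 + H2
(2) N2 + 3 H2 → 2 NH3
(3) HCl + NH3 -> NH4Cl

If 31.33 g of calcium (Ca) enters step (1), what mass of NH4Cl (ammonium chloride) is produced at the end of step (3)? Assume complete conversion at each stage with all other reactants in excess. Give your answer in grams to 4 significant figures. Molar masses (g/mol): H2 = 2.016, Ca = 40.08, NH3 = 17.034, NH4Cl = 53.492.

n(Ca) = 31.33 / 40.08 = 0.78169 mol.
Reaction (1): Ca→H2 ratio 1:1 ⇒ n(H2) = 0.78169 mol.
Reaction (2): H2→NH3 ratio 3:2 ⇒ n(NH3) = 0.52112 mol.
Reaction (3): NH3→NH4Cl ratio 1:1 ⇒ n(NH4Cl) = 0.52112 mol.
Mass of NH4Cl = 0.52112 × 53.492 = 27.876 g.

27.88 g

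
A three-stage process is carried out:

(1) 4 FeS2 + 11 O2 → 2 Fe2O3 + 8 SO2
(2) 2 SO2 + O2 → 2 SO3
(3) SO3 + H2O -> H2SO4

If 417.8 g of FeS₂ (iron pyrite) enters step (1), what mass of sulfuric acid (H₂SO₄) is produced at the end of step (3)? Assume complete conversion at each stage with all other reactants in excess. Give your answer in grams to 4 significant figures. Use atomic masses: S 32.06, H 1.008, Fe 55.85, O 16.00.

683.1 g

M(FeS2) = 55.85 + 2(32.06) = 119.97 g/mol.
M(H2SO4) = 2(1.008) + 32.06 + 4(16.00) = 98.076 g/mol.
n(FeS2) = 417.8 / 119.97 = 3.4825 mol.
Reaction (1): FeS2→SO2 ratio 4:8 ⇒ n(SO2) = 6.9651 mol.
Reaction (2): SO2→SO3 ratio 2:2 ⇒ n(SO3) = 6.9651 mol.
Reaction (3): SO3→H2SO4 ratio 1:1 ⇒ n(H2SO4) = 6.9651 mol.
Mass of H2SO4 = 6.9651 × 98.076 = 683.11 g.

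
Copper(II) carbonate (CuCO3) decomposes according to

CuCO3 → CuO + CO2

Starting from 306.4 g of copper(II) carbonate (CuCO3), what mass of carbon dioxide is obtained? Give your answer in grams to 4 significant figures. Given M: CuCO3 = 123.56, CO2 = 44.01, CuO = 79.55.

n(CuCO3) = 306.40 g / 123.56 g/mol = 2.4798 mol.
From the equation the CuCO3:CO2 mole ratio is 1:1, so n(CO2) = 2.4798 × 1/1 = 2.4798 mol.
Mass of CO2 = 2.4798 mol × 44.01 g/mol = 109.13 g.

109.1 g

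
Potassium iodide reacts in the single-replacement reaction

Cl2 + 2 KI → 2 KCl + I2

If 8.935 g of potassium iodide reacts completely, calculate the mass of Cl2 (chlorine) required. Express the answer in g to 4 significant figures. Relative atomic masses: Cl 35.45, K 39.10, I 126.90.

1.908 g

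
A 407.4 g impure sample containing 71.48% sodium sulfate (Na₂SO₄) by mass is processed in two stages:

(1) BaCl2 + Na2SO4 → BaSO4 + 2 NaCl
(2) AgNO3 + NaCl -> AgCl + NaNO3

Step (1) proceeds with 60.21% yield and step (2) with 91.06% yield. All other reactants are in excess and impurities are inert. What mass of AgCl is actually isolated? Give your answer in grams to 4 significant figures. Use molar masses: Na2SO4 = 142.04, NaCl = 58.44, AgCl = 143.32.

322.2 g

Pure Na2SO4 = 407.4 × 0.7148 = 291.21 g.
n(Na2SO4) = 291.21 / 142.04 = 2.0502 mol.
Step 1 (Na2SO4:NaCl = 1:2): theoretical n(NaCl) = 4.1004 mol; at 60.21% yield, n(NaCl) = 2.4688 mol.
Step 2 (NaCl:AgCl = 1:1): theoretical n(AgCl) = 2.4688 mol, so theoretical mass = 2.4688 × 143.32 = 353.83 g.
At 91.06% yield, actual mass of AgCl = 353.83 × 0.9106 = 322.20 g.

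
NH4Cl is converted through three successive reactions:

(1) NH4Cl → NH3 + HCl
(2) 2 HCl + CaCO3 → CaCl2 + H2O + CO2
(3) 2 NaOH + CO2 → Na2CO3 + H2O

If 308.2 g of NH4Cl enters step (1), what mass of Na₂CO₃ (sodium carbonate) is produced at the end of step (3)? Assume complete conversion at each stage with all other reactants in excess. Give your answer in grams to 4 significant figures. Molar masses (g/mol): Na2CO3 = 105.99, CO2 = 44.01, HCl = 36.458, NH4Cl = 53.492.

305.3 g

n(NH4Cl) = 308.2 / 53.492 = 5.7616 mol.
Reaction (1): NH4Cl→HCl ratio 1:1 ⇒ n(HCl) = 5.7616 mol.
Reaction (2): HCl→CO2 ratio 2:1 ⇒ n(CO2) = 2.8808 mol.
Reaction (3): CO2→Na2CO3 ratio 1:1 ⇒ n(Na2CO3) = 2.8808 mol.
Mass of Na2CO3 = 2.8808 × 105.99 = 305.34 g.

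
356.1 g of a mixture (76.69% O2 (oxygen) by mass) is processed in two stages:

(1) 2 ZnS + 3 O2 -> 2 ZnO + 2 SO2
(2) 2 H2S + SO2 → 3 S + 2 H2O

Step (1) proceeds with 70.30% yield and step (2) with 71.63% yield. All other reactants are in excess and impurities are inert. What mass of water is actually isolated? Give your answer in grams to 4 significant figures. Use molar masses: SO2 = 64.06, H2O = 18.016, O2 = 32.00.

Pure O2 = 356.1 × 0.7669 = 273.09 g.
n(O2) = 273.09 / 32.00 = 8.5342 mol.
Step 1 (O2:SO2 = 3:2): theoretical n(SO2) = 5.6894 mol; at 70.30% yield, n(SO2) = 3.9997 mol.
Step 2 (SO2:H2O = 1:2): theoretical n(H2O) = 7.9994 mol, so theoretical mass = 7.9994 × 18.016 = 144.12 g.
At 71.63% yield, actual mass of H2O = 144.12 × 0.7163 = 103.23 g.

103.2 g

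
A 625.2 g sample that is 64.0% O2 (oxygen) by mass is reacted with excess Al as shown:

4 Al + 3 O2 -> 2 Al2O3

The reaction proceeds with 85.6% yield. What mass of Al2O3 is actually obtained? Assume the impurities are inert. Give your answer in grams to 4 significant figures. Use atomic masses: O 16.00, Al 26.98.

727.5 g

Pure O2 available = 625.2 g × 0.640 = 400.13 g.
M(O2) = 2(16.00) = 32.00 g/mol.
M(Al2O3) = 2(26.98) + 3(16.00) = 101.96 g/mol.
n(O2) = 400.13 g / 32.00 g/mol = 12.504 mol.
From the equation the O2:Al2O3 mole ratio is 3:2, so n(Al2O3) = 12.504 × 2/3 = 8.3360 mol.
Mass of Al2O3 = 8.3360 mol × 101.96 g/mol = 849.94 g.
Actual mass collected = 849.94 g × 0.856 = 727.55 g.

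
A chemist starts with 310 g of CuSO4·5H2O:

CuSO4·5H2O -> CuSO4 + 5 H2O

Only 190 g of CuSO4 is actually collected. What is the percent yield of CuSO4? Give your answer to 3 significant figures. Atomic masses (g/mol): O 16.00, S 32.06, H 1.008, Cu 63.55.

M(CuSO4·5H2O) = 63.55 + 32.06 + 9(16.00) + 10(1.008) = 249.69 g/mol.
M(CuSO4) = 63.55 + 32.06 + 4(16.00) = 159.61 g/mol.
n(CuSO4·5H2O) = 310.0 g / 249.69 g/mol = 1.242 mol.
From the equation the CuSO4·5H2O:CuSO4 mole ratio is 1:1, so n(CuSO4) = 1.242 × 1/1 = 1.242 mol.
Mass of CuSO4 = 1.242 mol × 159.61 g/mol = 198.2 g.
This is the theoretical yield. Percent yield = 190 g / 198.2 g × 100% = 95.88%.

95.9 %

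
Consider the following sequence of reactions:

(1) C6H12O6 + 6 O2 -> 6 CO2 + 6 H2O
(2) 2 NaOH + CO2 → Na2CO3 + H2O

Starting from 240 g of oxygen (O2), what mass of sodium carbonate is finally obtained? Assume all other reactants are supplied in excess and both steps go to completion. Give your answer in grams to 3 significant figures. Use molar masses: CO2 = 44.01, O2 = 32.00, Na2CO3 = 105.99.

795 g

n(O2) = 240.0 / 32.00 = 7.500 mol.
Step 1 gives a 6:6 ratio of O2 to CO2, so n(CO2) = 7.500 mol.
In step 2 the CO2:Na2CO3 ratio is 1:1, so n(Na2CO3) = 7.500 mol.
Mass of Na2CO3 = 7.500 × 105.99 = 794.9 g.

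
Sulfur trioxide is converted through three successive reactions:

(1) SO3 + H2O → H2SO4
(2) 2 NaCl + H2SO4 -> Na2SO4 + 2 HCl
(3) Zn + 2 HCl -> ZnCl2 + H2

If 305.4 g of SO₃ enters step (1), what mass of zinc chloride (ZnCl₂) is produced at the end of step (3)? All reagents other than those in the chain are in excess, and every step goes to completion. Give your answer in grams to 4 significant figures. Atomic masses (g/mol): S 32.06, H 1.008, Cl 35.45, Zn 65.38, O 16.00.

519.9 g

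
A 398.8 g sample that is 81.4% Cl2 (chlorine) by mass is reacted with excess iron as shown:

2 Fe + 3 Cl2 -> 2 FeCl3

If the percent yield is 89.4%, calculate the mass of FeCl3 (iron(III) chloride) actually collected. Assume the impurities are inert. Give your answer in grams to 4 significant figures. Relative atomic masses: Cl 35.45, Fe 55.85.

442.6 g

Pure Cl2 available = 398.8 g × 0.814 = 324.62 g.
M(Cl2) = 2(35.45) = 70.90 g/mol.
M(FeCl3) = 55.85 + 3(35.45) = 162.20 g/mol.
n(Cl2) = 324.62 g / 70.90 g/mol = 4.5786 mol.
From the equation the Cl2:FeCl3 mole ratio is 3:2, so n(FeCl3) = 4.5786 × 2/3 = 3.0524 mol.
Mass of FeCl3 = 3.0524 mol × 162.20 g/mol = 495.10 g.
Actual mass collected = 495.10 g × 0.894 = 442.62 g.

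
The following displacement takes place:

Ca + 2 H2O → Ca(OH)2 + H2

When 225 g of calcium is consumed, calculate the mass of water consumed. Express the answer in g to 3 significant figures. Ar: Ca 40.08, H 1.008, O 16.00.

202 g

M(Ca) = 40.08 g/mol.
M(H2O) = 2(1.008) + 16.00 = 18.016 g/mol.
n(Ca) = 225.0 g / 40.08 g/mol = 5.614 mol.
From the equation the Ca:H2O mole ratio is 1:2, so n(H2O) = 5.614 × 2/1 = 11.23 mol.
Mass of H2O = 11.23 mol × 18.016 g/mol = 202.3 g.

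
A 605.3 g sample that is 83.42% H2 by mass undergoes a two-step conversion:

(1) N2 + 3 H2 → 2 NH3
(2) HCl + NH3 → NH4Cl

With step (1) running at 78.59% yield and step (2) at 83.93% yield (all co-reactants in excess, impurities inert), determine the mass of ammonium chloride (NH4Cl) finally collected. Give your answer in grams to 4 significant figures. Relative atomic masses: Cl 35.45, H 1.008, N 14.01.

Pure H2 = 605.3 × 0.8342 = 504.94 g.
M(H2) = 2(1.008) = 2.016 g/mol.
M(NH4Cl) = 14.01 + 4(1.008) + 35.45 = 53.492 g/mol.
n(H2) = 504.94 / 2.016 = 250.47 mol.
Step 1 (H2:NH3 = 3:2): theoretical n(NH3) = 166.98 mol; at 78.59% yield, n(NH3) = 131.23 mol.
Step 2 (NH3:NH4Cl = 1:1): theoretical n(NH4Cl) = 131.23 mol, so theoretical mass = 131.23 × 53.492 = 7019.6 g.
At 83.93% yield, actual mass of NH4Cl = 7019.6 × 0.8393 = 5891.6 g.

5892 g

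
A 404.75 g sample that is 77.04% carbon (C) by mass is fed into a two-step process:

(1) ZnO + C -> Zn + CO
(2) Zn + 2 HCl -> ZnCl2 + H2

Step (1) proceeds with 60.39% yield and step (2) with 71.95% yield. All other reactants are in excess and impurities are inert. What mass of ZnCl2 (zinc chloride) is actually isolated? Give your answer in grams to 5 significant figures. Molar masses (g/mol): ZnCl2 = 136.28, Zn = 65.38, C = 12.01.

Pure C = 404.75 × 0.7704 = 311.819 g.
n(C) = 311.819 / 12.01 = 25.9633 mol.
Step 1 (C:Zn = 1:1): theoretical n(Zn) = 25.9633 mol; at 60.39% yield, n(Zn) = 15.6792 mol.
Step 2 (Zn:ZnCl2 = 1:1): theoretical n(ZnCl2) = 15.6792 mol, so theoretical mass = 15.6792 × 136.28 = 2136.77 g.
At 71.95% yield, actual mass of ZnCl2 = 2136.77 × 0.7195 = 1537.40 g.

1537.4 g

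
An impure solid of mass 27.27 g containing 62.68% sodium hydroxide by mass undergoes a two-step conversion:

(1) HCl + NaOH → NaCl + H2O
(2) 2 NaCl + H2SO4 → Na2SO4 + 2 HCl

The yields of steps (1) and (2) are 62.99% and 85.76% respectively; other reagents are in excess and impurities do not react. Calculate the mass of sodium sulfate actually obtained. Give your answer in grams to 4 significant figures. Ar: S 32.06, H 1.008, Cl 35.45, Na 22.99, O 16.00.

16.40 g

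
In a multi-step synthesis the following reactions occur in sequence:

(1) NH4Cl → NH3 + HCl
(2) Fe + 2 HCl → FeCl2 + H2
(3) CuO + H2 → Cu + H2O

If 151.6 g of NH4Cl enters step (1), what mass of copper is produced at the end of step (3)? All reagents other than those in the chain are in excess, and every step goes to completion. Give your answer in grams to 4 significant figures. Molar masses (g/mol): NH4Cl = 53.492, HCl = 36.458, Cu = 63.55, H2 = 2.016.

n(NH4Cl) = 151.6 / 53.492 = 2.8341 mol.
Reaction (1): NH4Cl→HCl ratio 1:1 ⇒ n(HCl) = 2.8341 mol.
Reaction (2): HCl→H2 ratio 2:1 ⇒ n(H2) = 1.4170 mol.
Reaction (3): H2→Cu ratio 1:1 ⇒ n(Cu) = 1.4170 mol.
Mass of Cu = 1.4170 × 63.55 = 90.053 g.

90.05 g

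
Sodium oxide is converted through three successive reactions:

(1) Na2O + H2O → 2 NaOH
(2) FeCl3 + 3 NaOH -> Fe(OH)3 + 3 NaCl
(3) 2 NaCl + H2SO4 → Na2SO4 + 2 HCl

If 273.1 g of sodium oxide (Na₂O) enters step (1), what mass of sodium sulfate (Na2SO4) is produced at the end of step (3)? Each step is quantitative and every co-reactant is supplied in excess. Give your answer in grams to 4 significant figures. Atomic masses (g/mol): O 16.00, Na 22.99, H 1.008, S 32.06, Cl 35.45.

625.9 g

M(Na2O) = 2(22.99) + 16.00 = 61.98 g/mol.
M(Na2SO4) = 2(22.99) + 32.06 + 4(16.00) = 142.04 g/mol.
n(Na2O) = 273.1 / 61.98 = 4.4063 mol.
Reaction (1): Na2O→NaOH ratio 1:2 ⇒ n(NaOH) = 8.8125 mol.
Reaction (2): NaOH→NaCl ratio 3:3 ⇒ n(NaCl) = 8.8125 mol.
Reaction (3): NaCl→Na2SO4 ratio 2:1 ⇒ n(Na2SO4) = 4.4063 mol.
Mass of Na2SO4 = 4.4063 × 142.04 = 625.87 g.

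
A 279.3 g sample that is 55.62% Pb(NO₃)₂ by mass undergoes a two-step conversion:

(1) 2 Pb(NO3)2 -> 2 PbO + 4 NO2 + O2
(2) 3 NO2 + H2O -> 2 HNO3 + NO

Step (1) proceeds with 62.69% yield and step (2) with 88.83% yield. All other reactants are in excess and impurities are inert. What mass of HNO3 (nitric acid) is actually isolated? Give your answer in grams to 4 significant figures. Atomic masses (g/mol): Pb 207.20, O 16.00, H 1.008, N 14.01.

Pure Pb(NO3)2 = 279.3 × 0.5562 = 155.35 g.
M(Pb(NO3)2) = 207.20 + 2(14.01) + 6(16.00) = 331.22 g/mol.
M(HNO3) = 1.008 + 14.01 + 3(16.00) = 63.018 g/mol.
n(Pb(NO3)2) = 155.35 / 331.22 = 0.46901 mol.
Step 1 (Pb(NO3)2:NO2 = 2:4): theoretical n(NO2) = 0.93803 mol; at 62.69% yield, n(NO2) = 0.58805 mol.
Step 2 (NO2:HNO3 = 3:2): theoretical n(HNO3) = 0.39203 mol, so theoretical mass = 0.39203 × 63.018 = 24.705 g.
At 88.83% yield, actual mass of HNO3 = 24.705 × 0.8883 = 21.946 g.

21.95 g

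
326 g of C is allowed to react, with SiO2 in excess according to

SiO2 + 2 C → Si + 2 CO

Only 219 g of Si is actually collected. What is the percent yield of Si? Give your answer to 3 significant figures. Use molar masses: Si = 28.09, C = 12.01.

57.4 %

n(C) = 326.0 g / 12.01 g/mol = 27.14 mol.
From the equation the C:Si mole ratio is 2:1, so n(Si) = 27.14 × 1/2 = 13.57 mol.
Mass of Si = 13.57 mol × 28.09 g/mol = 381.2 g.
This is the theoretical yield. Percent yield = 219 g / 381.2 g × 100% = 57.44%.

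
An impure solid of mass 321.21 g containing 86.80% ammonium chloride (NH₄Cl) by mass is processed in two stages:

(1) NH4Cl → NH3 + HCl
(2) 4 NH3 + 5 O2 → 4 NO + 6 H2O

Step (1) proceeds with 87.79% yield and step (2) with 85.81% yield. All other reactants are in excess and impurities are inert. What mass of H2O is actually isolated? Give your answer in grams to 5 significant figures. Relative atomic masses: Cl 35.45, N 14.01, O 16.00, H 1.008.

106.11 g

Pure NH4Cl = 321.21 × 0.8680 = 278.810 g.
M(NH4Cl) = 14.01 + 4(1.008) + 35.45 = 53.492 g/mol.
M(H2O) = 2(1.008) + 16.00 = 18.016 g/mol.
n(NH4Cl) = 278.810 / 53.492 = 5.21219 mol.
Step 1 (NH4Cl:NH3 = 1:1): theoretical n(NH3) = 5.21219 mol; at 87.79% yield, n(NH3) = 4.57578 mol.
Step 2 (NH3:H2O = 4:6): theoretical n(H2O) = 6.86367 mol, so theoretical mass = 6.86367 × 18.016 = 123.656 g.
At 85.81% yield, actual mass of H2O = 123.656 × 0.8581 = 106.109 g.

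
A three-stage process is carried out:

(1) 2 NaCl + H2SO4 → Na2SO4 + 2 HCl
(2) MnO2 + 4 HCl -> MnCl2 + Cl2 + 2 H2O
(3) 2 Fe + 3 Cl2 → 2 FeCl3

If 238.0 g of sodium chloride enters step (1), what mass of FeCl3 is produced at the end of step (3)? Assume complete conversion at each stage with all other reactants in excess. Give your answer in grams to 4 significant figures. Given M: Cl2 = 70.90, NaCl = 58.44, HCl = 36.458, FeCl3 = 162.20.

110.1 g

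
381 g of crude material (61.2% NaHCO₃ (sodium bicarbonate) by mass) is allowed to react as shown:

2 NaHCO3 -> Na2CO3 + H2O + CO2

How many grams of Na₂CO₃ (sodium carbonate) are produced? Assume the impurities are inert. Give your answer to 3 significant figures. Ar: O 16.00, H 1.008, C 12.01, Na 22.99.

Mass of pure NaHCO3 = 381 g × 0.612 = 233.2 g.
M(NaHCO3) = 22.99 + 1.008 + 12.01 + 3(16.00) = 84.008 g/mol.
M(Na2CO3) = 2(22.99) + 12.01 + 3(16.00) = 105.99 g/mol.
n(NaHCO3) = 233.2 g / 84.008 g/mol = 2.776 mol.
From the equation the NaHCO3:Na2CO3 mole ratio is 2:1, so n(Na2CO3) = 2.776 × 1/2 = 1.388 mol.
Mass of Na2CO3 = 1.388 mol × 105.99 g/mol = 147.1 g.

147 g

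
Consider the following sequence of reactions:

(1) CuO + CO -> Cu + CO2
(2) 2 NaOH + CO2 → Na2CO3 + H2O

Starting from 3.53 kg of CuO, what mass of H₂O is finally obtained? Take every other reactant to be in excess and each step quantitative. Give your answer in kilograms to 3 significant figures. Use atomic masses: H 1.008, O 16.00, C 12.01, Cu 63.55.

M(CuO) = 63.55 + 16.00 = 79.55 g/mol.
M(H2O) = 2(1.008) + 16.00 = 18.016 g/mol.
3.53 kg = 3530 g.
n(CuO) = 3530 / 79.55 = 44.37 mol.
Step 1 gives a 1:1 ratio of CuO to CO2, so n(CO2) = 44.37 mol.
In step 2 the CO2:H2O ratio is 1:1, so n(H2O) = 44.37 mol.
Mass of H2O = 44.37 × 18.016 = 799.5 g = 0.799 kg.

0.799 kg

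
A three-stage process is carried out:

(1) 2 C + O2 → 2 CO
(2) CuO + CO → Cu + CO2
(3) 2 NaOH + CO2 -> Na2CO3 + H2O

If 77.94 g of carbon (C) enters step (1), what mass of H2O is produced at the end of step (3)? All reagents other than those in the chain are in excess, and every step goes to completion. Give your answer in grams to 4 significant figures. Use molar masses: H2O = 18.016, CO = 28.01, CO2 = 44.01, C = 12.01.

116.9 g

n(C) = 77.94 / 12.01 = 6.4896 mol.
Reaction (1): C→CO ratio 2:2 ⇒ n(CO) = 6.4896 mol.
Reaction (2): CO→CO2 ratio 1:1 ⇒ n(CO2) = 6.4896 mol.
Reaction (3): CO2→H2O ratio 1:1 ⇒ n(H2O) = 6.4896 mol.
Mass of H2O = 6.4896 × 18.016 = 116.92 g.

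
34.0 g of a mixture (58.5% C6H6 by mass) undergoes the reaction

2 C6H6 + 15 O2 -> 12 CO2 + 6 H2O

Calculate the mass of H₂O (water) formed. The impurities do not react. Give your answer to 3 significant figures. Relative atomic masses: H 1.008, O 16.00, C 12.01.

Mass of pure C6H6 = 34.0 g × 0.585 = 19.89 g.
M(C6H6) = 6(12.01) + 6(1.008) = 78.108 g/mol.
M(H2O) = 2(1.008) + 16.00 = 18.016 g/mol.
n(C6H6) = 19.89 g / 78.108 g/mol = 0.2546 mol.
From the equation the C6H6:H2O mole ratio is 2:6, so n(H2O) = 0.2546 × 6/2 = 0.7639 mol.
Mass of H2O = 0.7639 mol × 18.016 g/mol = 13.76 g.

13.8 g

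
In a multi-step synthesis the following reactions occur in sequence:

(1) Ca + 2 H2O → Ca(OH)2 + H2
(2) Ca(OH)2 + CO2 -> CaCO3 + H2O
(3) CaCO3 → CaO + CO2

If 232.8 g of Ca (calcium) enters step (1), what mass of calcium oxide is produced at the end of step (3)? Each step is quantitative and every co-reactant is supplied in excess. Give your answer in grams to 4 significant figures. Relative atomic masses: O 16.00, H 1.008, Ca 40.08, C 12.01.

325.7 g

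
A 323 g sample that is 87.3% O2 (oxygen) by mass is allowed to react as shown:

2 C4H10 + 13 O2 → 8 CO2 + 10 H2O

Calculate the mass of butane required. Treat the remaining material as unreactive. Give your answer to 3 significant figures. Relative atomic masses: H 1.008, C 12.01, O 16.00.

78.8 g

Mass of pure O2 = 323 g × 0.873 = 282.0 g.
M(O2) = 2(16.00) = 32.00 g/mol.
M(C4H10) = 4(12.01) + 10(1.008) = 58.12 g/mol.
n(O2) = 282.0 g / 32.00 g/mol = 8.812 mol.
From the equation the O2:C4H10 mole ratio is 13:2, so n(C4H10) = 8.812 × 2/13 = 1.356 mol.
Mass of C4H10 = 1.356 mol × 58.12 g/mol = 78.79 g.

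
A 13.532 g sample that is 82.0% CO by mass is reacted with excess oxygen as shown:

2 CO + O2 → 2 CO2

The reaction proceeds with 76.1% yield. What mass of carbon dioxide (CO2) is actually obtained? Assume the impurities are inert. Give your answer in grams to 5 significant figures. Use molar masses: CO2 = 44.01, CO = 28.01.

Pure CO available = 13.532 g × 0.820 = 11.0962 g.
n(CO) = 11.0962 g / 28.01 g/mol = 0.396153 mol.
From the equation the CO:CO2 mole ratio is 2:2, so n(CO2) = 0.396153 × 2/2 = 0.396153 mol.
Mass of CO2 = 0.396153 mol × 44.01 g/mol = 17.4347 g.
Actual mass collected = 17.4347 g × 0.761 = 13.2678 g.

13.268 g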